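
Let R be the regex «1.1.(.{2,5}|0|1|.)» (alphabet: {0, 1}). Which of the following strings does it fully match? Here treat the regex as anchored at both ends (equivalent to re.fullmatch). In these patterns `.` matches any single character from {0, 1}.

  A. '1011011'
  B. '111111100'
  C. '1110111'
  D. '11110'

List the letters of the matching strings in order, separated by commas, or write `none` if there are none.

A, B, C, D

A → match
B → match
C → match
D → match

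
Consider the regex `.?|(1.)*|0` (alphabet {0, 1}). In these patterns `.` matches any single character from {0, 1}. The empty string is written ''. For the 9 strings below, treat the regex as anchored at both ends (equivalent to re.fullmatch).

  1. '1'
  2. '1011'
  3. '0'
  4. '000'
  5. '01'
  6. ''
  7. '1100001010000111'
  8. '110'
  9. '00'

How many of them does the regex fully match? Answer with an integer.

1 → match
2 → match
3 → match
4 → no match
5 → no match
6 → match
7 → no match
8 → no match
9 → no match
Total matched: 4

4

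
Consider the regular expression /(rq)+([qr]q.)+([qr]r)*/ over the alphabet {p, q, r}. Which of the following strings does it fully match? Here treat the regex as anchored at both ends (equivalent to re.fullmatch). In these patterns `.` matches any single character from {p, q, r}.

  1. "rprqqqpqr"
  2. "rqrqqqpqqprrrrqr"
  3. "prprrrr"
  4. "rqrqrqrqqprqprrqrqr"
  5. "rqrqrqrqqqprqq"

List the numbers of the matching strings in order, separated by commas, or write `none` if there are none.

1. "rprqqqpqr" → no match — must start with "rq"
2 → match
3. "prprrrr" → no match — must start with "rq"
4 → match
5 → match

2, 4, 5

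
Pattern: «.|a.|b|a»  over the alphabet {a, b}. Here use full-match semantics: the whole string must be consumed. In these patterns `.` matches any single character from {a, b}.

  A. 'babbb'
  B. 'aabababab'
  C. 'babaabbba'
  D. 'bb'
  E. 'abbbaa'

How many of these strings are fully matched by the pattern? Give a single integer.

A → no match
B → no match
C → no match
D → no match
E → no match
Total matched: 0

0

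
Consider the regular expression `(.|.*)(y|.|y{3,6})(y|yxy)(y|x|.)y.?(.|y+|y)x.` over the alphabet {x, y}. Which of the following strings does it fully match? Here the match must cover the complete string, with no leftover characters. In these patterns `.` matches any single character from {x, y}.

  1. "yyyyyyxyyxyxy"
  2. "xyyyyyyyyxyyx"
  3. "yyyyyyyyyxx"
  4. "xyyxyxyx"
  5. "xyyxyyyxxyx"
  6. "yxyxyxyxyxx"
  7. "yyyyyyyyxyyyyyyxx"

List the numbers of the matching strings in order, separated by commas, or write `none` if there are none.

3, 6, 7

1 → no match
2 → no match
3. "yyyyyyyyyxx" → match
4. "xyyxyxyx" → no match
5. "xyyxyyyxxyx" → no match
6. "yxyxyxyxyxx" → match
7 → match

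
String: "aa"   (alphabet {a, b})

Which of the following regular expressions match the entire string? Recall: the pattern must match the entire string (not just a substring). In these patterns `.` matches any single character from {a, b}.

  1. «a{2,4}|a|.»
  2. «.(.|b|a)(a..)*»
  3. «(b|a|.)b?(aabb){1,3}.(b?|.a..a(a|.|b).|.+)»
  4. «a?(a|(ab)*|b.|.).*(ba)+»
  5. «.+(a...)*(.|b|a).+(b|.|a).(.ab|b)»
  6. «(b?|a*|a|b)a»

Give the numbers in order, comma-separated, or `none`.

1 → match
2 → match
3 → no match
4 → no match — must end with "ba"
5 → no match
6 → match

1, 2, 6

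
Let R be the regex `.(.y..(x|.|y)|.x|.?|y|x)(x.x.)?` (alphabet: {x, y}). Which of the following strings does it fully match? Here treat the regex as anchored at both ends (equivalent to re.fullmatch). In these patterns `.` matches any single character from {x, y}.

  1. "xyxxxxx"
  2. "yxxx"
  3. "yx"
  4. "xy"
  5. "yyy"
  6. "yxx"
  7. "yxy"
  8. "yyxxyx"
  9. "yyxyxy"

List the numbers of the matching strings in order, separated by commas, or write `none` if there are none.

1, 3, 4, 6, 9

1. "xyxxxxx" → match
2. "yxxx" → no match
3. "yx" → match
4. "xy" → match
5. "yyy" → no match
6. "yxx" → match
7. "yxy" → no match
8. "yyxxyx" → no match
9. "yyxyxy" → match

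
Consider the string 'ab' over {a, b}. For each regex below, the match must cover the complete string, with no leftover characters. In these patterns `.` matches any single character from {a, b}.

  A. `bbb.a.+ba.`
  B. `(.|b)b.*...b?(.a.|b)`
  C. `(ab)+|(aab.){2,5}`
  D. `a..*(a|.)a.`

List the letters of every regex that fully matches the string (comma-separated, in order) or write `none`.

C

A → no match — must start with 'bbb'
B → no match
C → match
D → no match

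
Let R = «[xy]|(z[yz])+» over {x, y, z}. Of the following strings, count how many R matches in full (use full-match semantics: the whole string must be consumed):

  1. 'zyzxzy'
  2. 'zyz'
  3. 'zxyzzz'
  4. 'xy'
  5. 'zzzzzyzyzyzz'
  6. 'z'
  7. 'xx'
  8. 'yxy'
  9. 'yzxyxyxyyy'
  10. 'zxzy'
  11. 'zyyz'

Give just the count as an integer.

1 → no match
2 → no match
3 → no match
4 → no match
5 → match
6 → no match
7 → no match
8 → no match
9 → no match
10 → no match
11 → no match
Total matched: 1

1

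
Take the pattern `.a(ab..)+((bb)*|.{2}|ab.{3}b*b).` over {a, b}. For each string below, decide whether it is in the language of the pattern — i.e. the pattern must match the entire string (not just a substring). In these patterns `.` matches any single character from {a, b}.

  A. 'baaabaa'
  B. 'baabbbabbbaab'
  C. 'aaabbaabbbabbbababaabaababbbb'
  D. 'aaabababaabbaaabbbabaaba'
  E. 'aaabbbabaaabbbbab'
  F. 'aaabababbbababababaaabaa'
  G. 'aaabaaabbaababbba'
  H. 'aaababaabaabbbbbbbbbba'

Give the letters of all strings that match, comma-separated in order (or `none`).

A → no match
B → match
C → no match
D → no match
E → match
F → no match
G → match
H → no match

B, E, G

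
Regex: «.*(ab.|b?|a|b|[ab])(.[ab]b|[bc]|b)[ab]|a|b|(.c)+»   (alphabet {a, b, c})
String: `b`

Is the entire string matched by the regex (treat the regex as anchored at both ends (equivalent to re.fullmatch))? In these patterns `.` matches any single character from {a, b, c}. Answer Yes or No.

Yes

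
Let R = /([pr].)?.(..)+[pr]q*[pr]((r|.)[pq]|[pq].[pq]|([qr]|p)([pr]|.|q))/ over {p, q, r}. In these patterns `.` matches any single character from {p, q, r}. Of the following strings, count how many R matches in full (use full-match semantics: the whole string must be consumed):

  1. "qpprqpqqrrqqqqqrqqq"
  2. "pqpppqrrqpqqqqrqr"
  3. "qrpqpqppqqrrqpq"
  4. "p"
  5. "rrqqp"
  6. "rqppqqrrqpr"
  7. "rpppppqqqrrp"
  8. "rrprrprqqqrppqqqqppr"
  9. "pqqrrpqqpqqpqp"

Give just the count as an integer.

3

1 → match
2 → match
3 → no match
4 → no match
5 → no match
6 → no match
7 → match
8 → no match
9 → no match
Total matched: 3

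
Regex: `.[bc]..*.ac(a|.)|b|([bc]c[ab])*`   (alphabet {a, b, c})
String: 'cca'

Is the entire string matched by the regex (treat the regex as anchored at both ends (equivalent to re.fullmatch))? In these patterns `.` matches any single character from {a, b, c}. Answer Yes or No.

Yes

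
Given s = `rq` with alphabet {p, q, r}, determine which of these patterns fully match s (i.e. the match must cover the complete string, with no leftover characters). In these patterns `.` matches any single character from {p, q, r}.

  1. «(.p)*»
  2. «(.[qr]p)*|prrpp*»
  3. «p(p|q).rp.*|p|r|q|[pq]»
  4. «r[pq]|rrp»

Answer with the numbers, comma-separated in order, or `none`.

4

1 → no match
2 → no match
3 → no match
4 → match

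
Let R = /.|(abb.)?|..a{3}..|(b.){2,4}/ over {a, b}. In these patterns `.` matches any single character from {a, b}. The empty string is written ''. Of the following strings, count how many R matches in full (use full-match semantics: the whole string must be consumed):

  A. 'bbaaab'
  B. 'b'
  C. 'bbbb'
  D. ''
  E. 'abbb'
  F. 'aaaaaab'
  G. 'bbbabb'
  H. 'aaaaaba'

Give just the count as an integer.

7

A → no match
B → match
C → match
D → match
E → match
F → match
G → match
H → match
Total matched: 7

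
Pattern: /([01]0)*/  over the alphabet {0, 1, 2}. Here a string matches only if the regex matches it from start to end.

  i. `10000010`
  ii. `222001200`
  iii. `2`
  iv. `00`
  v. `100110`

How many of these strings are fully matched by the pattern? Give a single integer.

i. `10000010` → match
ii. `222001200` → no match
iii. `2` → no match
iv. `00` → match
v. `100110` → no match
Total matched: 2

2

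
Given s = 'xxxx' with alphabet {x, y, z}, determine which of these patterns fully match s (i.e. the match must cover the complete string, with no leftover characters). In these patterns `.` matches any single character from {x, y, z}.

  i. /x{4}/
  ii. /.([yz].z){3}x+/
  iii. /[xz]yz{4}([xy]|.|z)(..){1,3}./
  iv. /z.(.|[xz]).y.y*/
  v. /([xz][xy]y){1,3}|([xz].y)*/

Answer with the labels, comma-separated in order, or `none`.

i → match
ii → no match
iii → no match
iv → no match — must start with 'z'
v → no match

i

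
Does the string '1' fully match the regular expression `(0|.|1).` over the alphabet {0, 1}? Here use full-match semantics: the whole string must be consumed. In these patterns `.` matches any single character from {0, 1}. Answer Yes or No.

No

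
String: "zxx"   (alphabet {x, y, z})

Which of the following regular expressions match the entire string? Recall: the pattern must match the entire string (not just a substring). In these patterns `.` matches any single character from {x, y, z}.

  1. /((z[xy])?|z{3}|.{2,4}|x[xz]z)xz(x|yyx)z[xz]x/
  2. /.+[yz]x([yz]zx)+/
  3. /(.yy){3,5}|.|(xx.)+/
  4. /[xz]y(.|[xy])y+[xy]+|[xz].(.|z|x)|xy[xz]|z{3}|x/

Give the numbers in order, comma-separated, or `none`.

4

1 → no match
2 → no match — must end with "zx"
3 → no match
4 → match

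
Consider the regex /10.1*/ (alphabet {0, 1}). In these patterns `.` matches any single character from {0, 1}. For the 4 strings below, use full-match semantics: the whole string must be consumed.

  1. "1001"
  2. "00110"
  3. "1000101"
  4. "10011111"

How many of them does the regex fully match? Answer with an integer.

1 → match
2 → no match — must start with "10"
3 → no match
4 → match
Total matched: 2

2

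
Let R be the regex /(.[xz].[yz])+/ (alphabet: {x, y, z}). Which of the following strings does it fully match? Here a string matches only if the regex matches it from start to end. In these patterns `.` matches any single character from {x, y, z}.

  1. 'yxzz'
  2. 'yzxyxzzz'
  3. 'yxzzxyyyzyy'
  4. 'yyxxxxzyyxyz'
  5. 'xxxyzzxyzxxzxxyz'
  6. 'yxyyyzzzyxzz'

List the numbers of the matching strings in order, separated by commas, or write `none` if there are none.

1. 'yxzz' → match
2. 'yzxyxzzz' → match
3. 'yxzzxyyyzyy' → no match
4. 'yyxxxxzyyxyz' → no match
5 → match
6. 'yxyyyzzzyxzz' → match

1, 2, 5, 6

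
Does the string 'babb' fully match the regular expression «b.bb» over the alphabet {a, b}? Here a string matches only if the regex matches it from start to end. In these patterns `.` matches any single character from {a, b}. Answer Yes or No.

Yes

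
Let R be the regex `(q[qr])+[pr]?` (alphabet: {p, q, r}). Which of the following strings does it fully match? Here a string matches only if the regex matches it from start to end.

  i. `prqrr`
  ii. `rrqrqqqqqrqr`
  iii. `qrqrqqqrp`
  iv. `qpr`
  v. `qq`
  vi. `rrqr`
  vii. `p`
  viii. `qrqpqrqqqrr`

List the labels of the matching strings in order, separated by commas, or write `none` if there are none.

i. `prqrr` → no match — must start with `q`
ii. `rrqrqqqqqrqr` → no match — must start with `q`
iii. `qrqrqqqrp` → match
iv. `qpr` → no match
v. `qq` → match
vi. `rrqr` → no match — must start with `q`
vii. `p` → no match — must start with `q`
viii. `qrqpqrqqqrr` → no match

iii, v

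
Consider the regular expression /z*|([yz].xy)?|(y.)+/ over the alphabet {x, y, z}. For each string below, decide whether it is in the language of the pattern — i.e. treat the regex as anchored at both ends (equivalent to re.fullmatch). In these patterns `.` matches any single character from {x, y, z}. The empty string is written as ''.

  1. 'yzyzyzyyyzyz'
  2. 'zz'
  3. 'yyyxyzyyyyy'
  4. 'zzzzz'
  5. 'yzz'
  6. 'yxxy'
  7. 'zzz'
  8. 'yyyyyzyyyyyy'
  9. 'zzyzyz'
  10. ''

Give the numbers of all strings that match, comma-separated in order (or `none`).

1, 2, 4, 6, 7, 8, 10

1 → match
2 → match
3 → no match
4 → match
5 → no match
6 → match
7 → match
8 → match
9 → no match
10 → match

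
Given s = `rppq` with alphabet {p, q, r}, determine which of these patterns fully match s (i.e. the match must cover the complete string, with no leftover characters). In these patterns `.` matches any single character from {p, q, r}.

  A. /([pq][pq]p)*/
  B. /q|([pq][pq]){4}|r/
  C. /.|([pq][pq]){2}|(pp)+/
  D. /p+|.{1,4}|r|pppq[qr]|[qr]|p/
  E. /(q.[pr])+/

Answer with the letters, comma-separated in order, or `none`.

A → no match
B → no match
C → no match
D → match
E → no match — must start with `q`

D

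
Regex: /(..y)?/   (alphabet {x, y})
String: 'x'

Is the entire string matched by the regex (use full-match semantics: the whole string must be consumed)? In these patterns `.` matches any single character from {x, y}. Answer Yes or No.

No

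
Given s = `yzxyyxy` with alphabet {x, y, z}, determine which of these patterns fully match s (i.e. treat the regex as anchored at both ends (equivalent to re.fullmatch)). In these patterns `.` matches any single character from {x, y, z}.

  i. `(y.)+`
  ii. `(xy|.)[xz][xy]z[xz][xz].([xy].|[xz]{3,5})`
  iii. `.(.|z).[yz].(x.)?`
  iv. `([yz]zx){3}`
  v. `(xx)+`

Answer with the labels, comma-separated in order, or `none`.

i → no match
ii → no match
iii → match
iv → no match — must end with `zx`
v → no match — must start with `xx`

iii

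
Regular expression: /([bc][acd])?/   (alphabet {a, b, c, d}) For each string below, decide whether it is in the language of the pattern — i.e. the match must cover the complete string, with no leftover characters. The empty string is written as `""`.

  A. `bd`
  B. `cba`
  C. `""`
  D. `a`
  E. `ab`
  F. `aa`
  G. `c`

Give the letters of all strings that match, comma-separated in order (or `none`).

A, C

A. `bd` → match
B. `cba` → no match
C. `""` → match
D. `a` → no match
E. `ab` → no match
F. `aa` → no match
G. `c` → no match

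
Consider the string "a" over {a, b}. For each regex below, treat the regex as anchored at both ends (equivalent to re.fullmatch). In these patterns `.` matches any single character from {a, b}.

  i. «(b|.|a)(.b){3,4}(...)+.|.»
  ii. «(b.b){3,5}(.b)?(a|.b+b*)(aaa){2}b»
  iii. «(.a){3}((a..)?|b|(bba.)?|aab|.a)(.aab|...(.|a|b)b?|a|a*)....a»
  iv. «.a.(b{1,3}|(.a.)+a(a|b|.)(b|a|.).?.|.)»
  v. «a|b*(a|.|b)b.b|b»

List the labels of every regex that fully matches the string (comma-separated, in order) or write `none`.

i → match
ii → no match — must start with "b"
iii → no match
iv → no match
v → match

i, v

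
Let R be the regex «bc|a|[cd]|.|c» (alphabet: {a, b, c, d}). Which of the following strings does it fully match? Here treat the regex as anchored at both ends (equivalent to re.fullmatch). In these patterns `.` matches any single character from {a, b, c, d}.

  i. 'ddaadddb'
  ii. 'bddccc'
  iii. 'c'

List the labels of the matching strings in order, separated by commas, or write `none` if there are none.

iii

i → no match
ii → no match
iii → match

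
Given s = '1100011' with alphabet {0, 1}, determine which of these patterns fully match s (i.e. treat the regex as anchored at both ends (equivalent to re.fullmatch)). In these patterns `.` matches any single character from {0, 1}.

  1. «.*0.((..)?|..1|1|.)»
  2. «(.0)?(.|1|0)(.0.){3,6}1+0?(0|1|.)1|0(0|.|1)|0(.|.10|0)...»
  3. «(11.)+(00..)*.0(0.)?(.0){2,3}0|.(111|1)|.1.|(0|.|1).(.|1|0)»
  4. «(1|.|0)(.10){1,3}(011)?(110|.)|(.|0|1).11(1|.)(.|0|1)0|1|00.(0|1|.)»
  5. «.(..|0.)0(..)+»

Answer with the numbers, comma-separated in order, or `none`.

1 → match
2 → no match
3 → no match
4 → no match
5 → no match

1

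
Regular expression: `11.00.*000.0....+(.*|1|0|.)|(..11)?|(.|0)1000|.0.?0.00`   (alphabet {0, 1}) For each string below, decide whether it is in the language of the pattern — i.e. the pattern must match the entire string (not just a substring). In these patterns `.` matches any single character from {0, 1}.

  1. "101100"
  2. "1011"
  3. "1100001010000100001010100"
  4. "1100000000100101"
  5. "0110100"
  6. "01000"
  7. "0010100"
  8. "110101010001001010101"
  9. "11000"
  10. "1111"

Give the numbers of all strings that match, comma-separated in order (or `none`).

1 → no match
2 → match
3 → match
4 → match
5 → no match
6 → match
7 → match
8 → no match
9 → match
10 → match

2, 3, 4, 6, 7, 9, 10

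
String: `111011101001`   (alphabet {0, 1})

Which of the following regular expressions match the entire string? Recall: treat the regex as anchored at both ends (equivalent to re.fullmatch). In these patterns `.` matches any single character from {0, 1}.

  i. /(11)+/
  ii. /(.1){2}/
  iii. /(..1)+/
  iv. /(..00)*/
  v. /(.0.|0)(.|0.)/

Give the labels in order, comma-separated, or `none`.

i → no match — must end with `11`
ii → no match
iii → match
iv → no match
v → no match

iii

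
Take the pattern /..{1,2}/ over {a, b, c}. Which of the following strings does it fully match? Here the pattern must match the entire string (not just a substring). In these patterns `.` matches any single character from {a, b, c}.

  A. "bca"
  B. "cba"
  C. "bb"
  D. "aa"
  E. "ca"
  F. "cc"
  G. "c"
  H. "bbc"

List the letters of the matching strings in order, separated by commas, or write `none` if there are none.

A, B, C, D, E, F, H

A → match
B → match
C → match
D → match
E → match
F → match
G → no match
H → match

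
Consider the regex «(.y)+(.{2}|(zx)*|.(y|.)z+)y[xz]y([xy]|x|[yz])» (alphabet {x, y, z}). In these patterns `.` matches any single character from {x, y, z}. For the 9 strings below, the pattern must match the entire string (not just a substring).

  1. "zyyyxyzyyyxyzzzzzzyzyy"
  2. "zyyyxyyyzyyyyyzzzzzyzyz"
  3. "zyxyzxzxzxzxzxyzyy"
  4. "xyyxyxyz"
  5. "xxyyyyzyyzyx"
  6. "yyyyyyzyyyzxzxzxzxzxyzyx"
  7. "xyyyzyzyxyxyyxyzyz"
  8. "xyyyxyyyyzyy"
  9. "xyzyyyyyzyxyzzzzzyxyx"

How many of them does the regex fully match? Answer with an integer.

1 → match
2 → match
3 → match
4 → match
5 → no match
6 → match
7 → match
8 → match
9 → match
Total matched: 8

8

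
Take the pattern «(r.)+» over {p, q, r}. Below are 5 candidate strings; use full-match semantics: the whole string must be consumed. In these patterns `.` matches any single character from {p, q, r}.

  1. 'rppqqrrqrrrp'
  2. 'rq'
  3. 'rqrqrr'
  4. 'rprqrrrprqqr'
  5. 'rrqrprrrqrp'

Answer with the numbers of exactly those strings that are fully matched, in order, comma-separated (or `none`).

1. 'rppqqrrqrrrp' → no match
2. 'rq' → match
3. 'rqrqrr' → match
4. 'rprqrrrprqqr' → no match
5. 'rrqrprrrqrp' → no match

2, 3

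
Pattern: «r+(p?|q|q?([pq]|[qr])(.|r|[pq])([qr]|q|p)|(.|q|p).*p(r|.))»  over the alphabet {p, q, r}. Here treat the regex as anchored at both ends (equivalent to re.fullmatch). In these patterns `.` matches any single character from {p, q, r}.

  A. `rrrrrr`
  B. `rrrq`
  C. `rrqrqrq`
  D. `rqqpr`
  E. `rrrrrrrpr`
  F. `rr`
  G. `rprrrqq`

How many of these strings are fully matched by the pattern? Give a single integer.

A → match
B → match
C → no match
D → match
E → match
F → match
G → no match
Total matched: 5

5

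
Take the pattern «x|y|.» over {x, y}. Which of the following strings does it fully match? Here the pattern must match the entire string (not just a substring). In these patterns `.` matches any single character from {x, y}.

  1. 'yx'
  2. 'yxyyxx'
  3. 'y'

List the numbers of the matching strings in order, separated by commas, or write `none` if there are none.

3

1 → no match
2 → no match
3 → match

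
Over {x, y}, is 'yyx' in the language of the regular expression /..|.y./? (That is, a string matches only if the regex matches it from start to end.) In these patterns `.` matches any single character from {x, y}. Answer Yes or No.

Yes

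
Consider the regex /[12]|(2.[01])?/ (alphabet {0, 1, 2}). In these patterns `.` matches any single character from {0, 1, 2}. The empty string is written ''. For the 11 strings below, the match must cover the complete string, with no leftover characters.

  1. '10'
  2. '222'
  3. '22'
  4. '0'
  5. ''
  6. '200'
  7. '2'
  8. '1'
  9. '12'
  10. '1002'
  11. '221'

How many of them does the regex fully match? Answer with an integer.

5

1 → no match
2 → no match
3 → no match
4 → no match
5 → match
6 → match
7 → match
8 → match
9 → no match
10 → no match
11 → match
Total matched: 5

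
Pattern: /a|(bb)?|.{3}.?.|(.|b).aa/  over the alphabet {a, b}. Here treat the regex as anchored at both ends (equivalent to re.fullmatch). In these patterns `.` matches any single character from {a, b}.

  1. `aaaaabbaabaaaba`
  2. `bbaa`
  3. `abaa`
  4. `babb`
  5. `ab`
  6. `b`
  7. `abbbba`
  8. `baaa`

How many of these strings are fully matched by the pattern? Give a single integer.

1 → no match
2 → match
3 → match
4 → match
5 → no match
6 → no match
7 → no match
8 → match
Total matched: 4

4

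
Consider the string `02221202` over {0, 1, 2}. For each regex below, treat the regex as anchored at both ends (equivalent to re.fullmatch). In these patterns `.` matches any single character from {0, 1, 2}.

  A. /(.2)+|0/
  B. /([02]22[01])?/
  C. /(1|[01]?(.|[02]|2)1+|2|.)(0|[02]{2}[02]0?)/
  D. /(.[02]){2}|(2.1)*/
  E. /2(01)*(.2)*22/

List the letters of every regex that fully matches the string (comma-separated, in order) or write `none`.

A

A → match
B → no match
C → no match
D → no match
E → no match — must start with `2`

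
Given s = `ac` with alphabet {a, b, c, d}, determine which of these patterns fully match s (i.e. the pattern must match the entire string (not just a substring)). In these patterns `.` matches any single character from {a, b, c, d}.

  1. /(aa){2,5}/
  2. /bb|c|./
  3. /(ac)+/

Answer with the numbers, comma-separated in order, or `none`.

1 → no match — must start with `aa`
2 → no match
3 → match

3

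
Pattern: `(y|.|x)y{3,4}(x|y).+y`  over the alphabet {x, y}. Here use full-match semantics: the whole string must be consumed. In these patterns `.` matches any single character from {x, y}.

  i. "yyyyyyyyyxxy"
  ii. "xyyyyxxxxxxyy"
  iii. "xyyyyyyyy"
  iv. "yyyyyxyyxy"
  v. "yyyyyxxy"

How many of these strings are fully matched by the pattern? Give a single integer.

i → match
ii → match
iii → match
iv → match
v → match
Total matched: 5

5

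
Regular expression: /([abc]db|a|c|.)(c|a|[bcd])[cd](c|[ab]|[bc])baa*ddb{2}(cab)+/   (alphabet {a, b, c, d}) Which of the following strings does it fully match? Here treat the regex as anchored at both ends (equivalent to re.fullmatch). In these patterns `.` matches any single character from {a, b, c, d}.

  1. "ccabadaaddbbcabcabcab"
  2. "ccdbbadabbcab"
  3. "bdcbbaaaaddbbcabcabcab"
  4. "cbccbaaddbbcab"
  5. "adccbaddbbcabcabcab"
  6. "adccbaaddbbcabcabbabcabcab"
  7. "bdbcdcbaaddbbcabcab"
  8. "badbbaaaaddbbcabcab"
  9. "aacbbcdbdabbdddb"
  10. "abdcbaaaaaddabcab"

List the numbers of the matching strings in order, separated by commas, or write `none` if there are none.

3, 4, 5, 7, 8

1 → no match
2 → no match
3 → match
4 → match
5 → match
6 → no match
7 → match
8 → match
9 → no match — must end with "cab"
10 → no match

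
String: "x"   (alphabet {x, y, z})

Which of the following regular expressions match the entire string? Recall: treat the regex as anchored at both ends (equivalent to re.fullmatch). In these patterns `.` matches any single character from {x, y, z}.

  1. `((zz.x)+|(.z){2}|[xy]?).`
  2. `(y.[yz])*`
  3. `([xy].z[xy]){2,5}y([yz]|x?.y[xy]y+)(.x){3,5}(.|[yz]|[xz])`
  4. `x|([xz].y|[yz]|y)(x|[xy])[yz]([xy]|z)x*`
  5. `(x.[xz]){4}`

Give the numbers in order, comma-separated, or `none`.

1, 4

1 → match
2 → no match
3 → no match
4 → match
5 → no match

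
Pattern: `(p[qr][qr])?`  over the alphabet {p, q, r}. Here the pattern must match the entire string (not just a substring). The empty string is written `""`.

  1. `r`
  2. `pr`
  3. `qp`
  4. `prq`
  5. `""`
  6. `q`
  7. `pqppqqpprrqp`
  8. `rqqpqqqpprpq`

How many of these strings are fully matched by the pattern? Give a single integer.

1 → no match
2 → no match
3 → no match
4 → match
5 → match
6 → no match
7 → no match
8 → no match
Total matched: 2

2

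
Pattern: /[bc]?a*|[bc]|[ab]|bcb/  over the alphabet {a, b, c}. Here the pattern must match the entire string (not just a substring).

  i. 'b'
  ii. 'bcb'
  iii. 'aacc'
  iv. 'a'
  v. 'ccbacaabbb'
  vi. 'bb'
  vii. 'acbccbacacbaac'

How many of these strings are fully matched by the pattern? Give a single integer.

3

i → match
ii → match
iii → no match
iv → match
v → no match
vi → no match
vii → no match
Total matched: 3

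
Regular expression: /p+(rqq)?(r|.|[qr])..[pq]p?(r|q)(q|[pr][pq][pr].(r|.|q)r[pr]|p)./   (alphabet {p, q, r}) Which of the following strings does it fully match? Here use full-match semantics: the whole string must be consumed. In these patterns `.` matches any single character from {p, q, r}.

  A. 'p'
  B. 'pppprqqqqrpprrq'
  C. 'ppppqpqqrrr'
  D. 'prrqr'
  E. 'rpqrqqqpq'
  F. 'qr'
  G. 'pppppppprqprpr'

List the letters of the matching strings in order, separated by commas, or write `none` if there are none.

A → no match
B → no match
C → no match
D → no match
E → no match — must start with 'p'
F → no match — must start with 'p'
G → match

G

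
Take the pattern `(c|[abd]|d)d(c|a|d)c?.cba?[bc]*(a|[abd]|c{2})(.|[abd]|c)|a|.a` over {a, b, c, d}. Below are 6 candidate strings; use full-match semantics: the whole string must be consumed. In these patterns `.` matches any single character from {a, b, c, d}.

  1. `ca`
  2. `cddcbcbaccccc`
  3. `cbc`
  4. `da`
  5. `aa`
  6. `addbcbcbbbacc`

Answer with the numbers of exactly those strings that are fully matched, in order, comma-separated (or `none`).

1, 2, 4, 5

1 → match
2 → match
3 → no match
4 → match
5 → match
6 → no match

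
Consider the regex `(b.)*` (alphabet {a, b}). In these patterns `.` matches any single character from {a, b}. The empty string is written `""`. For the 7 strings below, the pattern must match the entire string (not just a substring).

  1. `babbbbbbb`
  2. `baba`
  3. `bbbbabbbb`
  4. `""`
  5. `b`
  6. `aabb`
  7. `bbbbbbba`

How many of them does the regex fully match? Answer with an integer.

3

1 → no match
2 → match
3 → no match
4 → match
5 → no match
6 → no match
7 → match
Total matched: 3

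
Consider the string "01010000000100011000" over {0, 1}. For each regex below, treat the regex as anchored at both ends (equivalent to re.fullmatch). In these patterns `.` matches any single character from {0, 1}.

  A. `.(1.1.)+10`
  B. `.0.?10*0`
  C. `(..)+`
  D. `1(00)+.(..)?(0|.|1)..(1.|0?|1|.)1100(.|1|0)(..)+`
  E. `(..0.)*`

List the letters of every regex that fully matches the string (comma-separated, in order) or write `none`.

A → no match — must end with "10"
B → no match
C → match
D → no match — must start with "100"
E → match

C, E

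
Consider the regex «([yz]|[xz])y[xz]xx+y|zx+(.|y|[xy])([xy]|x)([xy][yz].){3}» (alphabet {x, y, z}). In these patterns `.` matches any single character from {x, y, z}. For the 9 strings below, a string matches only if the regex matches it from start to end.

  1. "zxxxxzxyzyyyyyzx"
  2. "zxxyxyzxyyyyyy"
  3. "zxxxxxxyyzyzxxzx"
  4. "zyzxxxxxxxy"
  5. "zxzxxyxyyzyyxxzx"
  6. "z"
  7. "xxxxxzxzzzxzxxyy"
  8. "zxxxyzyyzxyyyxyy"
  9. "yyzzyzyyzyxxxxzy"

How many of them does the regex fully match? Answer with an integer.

4

1 → match
2 → match
3 → match
4 → match
5 → no match
6 → no match
7 → no match
8 → no match
9 → no match
Total matched: 4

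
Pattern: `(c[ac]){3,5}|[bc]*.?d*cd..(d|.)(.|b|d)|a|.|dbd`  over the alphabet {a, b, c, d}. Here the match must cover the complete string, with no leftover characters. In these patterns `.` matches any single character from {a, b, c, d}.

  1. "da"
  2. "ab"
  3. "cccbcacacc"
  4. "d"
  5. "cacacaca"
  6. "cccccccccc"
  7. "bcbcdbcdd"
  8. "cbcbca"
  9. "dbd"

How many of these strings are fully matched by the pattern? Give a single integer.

1 → no match
2 → no match
3 → no match
4 → match
5 → match
6 → match
7 → match
8 → no match
9 → match
Total matched: 5

5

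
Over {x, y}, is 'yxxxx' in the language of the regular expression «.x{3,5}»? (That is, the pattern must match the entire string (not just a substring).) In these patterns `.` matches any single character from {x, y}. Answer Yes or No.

Yes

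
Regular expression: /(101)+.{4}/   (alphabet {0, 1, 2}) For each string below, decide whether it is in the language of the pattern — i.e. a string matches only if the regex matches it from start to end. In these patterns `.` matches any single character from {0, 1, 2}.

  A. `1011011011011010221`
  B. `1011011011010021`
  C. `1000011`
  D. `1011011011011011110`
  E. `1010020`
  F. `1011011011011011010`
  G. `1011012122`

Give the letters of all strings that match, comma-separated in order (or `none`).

A, B, D, E, F, G

A → match
B → match
C → no match — must start with `101`
D → match
E → match
F → match
G → match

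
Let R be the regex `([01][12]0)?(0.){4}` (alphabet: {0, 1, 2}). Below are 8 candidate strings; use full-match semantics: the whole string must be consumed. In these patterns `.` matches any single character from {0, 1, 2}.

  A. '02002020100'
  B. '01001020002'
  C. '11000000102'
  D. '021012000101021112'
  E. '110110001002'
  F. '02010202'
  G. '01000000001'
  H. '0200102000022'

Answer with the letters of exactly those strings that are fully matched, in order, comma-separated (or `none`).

A → match
B → match
C → match
D → no match
E → no match
F → match
G → match
H → no match

A, B, C, F, G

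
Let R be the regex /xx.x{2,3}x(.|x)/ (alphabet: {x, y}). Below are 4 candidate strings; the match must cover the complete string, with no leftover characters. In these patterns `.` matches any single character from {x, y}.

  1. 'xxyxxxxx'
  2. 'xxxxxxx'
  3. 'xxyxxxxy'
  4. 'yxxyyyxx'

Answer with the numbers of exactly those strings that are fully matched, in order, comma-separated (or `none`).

1, 2, 3

1 → match
2 → match
3 → match
4 → no match — must start with 'xx'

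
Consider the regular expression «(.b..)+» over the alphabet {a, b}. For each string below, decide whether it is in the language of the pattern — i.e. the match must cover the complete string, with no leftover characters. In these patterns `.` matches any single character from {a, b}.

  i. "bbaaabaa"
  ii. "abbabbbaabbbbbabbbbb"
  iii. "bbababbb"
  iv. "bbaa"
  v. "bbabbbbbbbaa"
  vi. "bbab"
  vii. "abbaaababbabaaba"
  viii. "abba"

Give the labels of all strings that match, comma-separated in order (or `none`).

i. "bbaaabaa" → match
ii → match
iii. "bbababbb" → match
iv. "bbaa" → match
v. "bbabbbbbbbaa" → match
vi. "bbab" → match
vii → no match
viii. "abba" → match

i, ii, iii, iv, v, vi, viii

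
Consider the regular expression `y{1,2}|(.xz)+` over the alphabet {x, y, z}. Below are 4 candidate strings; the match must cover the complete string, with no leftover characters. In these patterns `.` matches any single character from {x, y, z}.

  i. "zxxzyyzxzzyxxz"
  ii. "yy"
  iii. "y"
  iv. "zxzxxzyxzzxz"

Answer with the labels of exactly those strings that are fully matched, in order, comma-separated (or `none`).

ii, iii, iv

i → no match
ii → match
iii → match
iv → match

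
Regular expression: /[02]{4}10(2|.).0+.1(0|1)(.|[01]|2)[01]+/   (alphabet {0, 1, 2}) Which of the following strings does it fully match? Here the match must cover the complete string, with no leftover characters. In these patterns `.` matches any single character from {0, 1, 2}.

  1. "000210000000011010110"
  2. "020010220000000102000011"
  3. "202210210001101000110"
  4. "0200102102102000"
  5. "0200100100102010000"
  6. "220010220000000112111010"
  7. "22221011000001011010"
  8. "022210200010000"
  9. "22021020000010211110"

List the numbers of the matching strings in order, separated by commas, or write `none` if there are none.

1 → match
2 → match
3 → match
4 → match
5 → match
6 → match
7 → match
8 → match
9 → match

1, 2, 3, 4, 5, 6, 7, 8, 9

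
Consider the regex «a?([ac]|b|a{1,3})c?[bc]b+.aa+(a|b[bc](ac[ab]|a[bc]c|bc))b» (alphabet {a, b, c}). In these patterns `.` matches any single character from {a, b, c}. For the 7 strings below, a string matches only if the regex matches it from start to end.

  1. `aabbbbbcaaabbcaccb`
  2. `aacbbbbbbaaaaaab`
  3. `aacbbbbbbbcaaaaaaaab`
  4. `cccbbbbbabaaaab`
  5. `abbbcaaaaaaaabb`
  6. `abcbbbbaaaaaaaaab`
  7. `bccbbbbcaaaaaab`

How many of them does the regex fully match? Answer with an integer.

1 → no match
2 → match
3 → match
4 → no match
5 → no match
6 → match
7 → match
Total matched: 4

4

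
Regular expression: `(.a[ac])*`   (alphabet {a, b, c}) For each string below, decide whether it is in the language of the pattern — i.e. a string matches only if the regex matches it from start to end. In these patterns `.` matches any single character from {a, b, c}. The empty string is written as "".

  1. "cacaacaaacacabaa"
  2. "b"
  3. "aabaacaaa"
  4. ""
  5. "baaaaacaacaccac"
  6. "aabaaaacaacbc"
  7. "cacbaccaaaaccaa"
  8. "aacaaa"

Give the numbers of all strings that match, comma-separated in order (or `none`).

4, 5, 7, 8

1 → no match
2 → no match
3 → no match
4 → match
5 → match
6 → no match
7 → match
8 → match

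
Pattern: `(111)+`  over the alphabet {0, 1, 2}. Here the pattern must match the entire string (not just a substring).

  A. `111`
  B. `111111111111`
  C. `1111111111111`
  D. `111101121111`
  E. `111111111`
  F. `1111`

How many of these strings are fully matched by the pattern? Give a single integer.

A → match
B → match
C → no match
D → no match
E → match
F → no match
Total matched: 3

3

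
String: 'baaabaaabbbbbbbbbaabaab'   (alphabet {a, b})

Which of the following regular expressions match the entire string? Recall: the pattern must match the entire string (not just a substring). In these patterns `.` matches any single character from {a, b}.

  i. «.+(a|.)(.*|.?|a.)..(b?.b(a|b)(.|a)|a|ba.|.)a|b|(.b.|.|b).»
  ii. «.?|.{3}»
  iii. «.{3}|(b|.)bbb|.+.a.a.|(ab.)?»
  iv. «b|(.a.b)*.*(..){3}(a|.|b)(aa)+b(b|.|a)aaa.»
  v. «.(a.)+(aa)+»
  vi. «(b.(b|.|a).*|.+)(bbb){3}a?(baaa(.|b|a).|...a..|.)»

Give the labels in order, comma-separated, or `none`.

vi

i → no match
ii → no match
iii → no match
iv → no match
v → no match — must end with 'aa'
vi → match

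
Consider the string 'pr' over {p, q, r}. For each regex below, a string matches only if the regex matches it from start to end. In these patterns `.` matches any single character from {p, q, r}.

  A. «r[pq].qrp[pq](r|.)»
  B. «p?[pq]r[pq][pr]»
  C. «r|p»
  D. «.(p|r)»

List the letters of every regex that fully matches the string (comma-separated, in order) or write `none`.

A → no match — must start with 'r'
B → no match
C → no match
D → match

D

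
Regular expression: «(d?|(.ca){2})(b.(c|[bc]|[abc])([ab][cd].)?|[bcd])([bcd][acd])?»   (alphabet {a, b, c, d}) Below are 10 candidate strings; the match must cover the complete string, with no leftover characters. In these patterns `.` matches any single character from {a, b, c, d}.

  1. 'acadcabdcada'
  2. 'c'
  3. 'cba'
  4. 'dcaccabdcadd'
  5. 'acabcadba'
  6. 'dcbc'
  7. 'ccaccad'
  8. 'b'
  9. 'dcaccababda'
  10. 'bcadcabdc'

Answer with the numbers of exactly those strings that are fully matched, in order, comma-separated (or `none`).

1 → match
2 → match
3 → match
4 → match
5 → match
6 → match
7 → match
8 → match
9 → match
10 → match

1, 2, 3, 4, 5, 6, 7, 8, 9, 10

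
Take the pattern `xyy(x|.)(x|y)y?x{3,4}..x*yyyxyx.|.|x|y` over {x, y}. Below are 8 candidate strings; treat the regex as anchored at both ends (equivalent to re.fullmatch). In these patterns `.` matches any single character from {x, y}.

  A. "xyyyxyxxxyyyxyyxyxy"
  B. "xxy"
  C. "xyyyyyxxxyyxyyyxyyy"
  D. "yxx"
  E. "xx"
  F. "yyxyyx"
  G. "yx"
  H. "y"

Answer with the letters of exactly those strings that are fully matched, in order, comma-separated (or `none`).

H

A → no match
B → no match
C → no match
D → no match
E → no match
F → no match
G → no match
H → match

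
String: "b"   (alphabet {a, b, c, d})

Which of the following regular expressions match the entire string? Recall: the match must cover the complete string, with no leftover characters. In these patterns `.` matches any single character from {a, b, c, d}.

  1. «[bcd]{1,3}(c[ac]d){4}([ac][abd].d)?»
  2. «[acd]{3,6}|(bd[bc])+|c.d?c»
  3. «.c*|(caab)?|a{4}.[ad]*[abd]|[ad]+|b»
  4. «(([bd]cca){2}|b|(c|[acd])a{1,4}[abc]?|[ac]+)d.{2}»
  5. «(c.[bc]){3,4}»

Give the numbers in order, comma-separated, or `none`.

1 → no match
2 → no match
3 → match
4 → no match
5 → no match — must start with "c"

3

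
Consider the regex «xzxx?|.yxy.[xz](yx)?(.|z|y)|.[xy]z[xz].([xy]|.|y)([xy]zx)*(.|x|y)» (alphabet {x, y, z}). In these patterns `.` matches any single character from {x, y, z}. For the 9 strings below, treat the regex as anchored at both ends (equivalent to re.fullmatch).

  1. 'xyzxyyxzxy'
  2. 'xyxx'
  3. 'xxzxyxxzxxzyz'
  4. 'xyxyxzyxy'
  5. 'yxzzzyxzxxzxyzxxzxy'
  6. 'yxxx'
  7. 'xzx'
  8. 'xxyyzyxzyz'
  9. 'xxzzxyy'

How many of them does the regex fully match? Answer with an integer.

1 → match
2 → no match
3 → no match
4 → match
5 → match
6 → no match
7 → match
8 → no match
9 → match
Total matched: 5

5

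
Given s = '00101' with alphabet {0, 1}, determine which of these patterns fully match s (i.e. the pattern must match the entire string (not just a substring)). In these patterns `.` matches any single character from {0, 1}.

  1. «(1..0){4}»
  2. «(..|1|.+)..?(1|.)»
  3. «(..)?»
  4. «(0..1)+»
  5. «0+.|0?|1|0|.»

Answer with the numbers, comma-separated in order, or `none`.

2

1 → no match — must start with '1'
2 → match
3 → no match
4 → no match
5 → no match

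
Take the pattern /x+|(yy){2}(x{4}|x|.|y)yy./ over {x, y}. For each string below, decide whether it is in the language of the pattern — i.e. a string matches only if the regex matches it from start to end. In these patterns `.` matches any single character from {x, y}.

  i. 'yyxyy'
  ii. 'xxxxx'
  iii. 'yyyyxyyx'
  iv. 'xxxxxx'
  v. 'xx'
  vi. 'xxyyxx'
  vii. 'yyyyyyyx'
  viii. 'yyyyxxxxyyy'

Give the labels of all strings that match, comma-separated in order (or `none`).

ii, iii, iv, v, vii, viii

i → no match
ii → match
iii → match
iv → match
v → match
vi → no match
vii → match
viii → match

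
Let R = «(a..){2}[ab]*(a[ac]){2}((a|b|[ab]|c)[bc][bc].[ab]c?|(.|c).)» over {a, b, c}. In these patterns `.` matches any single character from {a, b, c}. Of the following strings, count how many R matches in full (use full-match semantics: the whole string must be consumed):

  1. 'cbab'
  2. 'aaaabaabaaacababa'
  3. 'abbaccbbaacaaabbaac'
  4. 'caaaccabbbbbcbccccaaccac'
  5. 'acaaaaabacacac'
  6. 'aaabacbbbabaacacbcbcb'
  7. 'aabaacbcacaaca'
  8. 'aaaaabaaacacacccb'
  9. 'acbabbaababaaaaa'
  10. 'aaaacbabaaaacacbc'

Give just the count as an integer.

1 → no match — must start with 'a'
2 → no match
3 → match
4 → no match — must start with 'a'
5 → match
6 → no match
7 → no match
8 → match
9 → no match
10 → match
Total matched: 4

4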